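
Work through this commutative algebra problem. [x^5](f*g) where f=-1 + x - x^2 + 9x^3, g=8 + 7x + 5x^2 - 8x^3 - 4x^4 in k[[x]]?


[x^5] = sum a_i*b_j, i+j=5
  1*-4=-4
  -1*-8=8
  9*5=45
Sum=49


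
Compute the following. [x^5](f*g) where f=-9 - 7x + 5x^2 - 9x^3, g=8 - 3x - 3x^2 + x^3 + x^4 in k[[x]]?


[x^5] = sum a_i*b_j, i+j=5
  -7*1=-7
  5*1=5
  -9*-3=27
Sum=25


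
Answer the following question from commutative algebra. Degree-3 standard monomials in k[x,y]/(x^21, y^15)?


k[x,y], I = (x^21, y^15), d = 3
Need i < 21 and d-i < 15.
Range: 0 <= i <= 3.
H(3) = 4


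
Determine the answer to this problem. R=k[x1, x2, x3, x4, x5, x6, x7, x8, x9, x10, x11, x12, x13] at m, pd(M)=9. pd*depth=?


pd+depth=13
depth=13-9=4
pd*depth=9*4=36


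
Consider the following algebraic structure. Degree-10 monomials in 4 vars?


C(d+n-1,n-1)=C(13,3)=286


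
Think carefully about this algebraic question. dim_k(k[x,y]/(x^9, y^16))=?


Basis: x^i*y^j, i<9, j<16
9*16=144


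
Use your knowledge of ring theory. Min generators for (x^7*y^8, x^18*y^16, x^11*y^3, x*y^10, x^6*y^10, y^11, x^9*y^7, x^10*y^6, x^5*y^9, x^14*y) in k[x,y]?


Remove redundant (divisible by others).
x^6*y^10 redundant.
x^18*y^16 redundant.
Min: x^14*y, x^11*y^3, x^10*y^6, x^9*y^7, x^7*y^8, x^5*y^9, x*y^10, y^11
Count=8


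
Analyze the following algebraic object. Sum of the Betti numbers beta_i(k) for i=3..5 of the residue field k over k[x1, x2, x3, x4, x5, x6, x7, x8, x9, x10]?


Koszul resolution: beta_i(k)=C(n,i), n=10
C(10,3)=120, C(10,4)=210, C(10,5)=252
Sum=582


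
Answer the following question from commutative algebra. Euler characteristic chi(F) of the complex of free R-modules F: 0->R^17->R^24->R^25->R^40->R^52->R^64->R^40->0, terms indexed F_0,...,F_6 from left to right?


chi = sum (-1)^i * rank:
(-1)^0*17=17
(-1)^1*24=-24
(-1)^2*25=25
(-1)^3*40=-40
(-1)^4*52=52
(-1)^5*64=-64
(-1)^6*40=40
chi=6


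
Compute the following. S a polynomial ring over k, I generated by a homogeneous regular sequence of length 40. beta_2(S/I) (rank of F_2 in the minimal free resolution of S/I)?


Regular sequence => Koszul complex is the minimal free resolution.
Syz_1 minimally generated by Koszul relations f_i*e_j - f_j*e_i (i<j): mu(Syz_1) = beta_2 = C(m,2) = m(m-1)/2
m=40
40*39/2 = 780


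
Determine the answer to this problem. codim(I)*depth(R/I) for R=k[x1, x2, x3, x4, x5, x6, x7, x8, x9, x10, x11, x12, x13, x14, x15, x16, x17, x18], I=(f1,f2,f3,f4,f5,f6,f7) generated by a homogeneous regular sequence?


codim=7, depth=dim(R/I)=18-7=11
Product=7*11=77


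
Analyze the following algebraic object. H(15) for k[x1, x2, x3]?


C(d+n-1,n-1)=C(17,2)=136


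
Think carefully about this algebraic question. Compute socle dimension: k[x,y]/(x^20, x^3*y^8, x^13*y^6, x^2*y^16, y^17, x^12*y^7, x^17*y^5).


Socle = ann(m) = span of standard monomials u with x*u, y*u in I (staircase corners).
Minimal generators: x^20, x^17*y^5, x^13*y^6, x^12*y^7, x^3*y^8, x^2*y^16, y^17
Corners: xy^16, x^2y^15, x^11y^7, x^12y^6, x^16y^5, x^19y^4
Socle dim=6


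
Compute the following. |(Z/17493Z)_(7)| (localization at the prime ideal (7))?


7-primary part: 17493=7^3*51
Size=7^3=343


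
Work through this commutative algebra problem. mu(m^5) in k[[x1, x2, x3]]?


C(n+d-1,d)=C(7,5)=21


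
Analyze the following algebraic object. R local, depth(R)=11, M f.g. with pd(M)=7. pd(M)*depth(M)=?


pd+depth=11
depth=11-7=4
pd*depth=7*4=28


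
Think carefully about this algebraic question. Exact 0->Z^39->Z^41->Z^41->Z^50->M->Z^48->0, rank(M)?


Alt sum=0:
(-1)^0*39 + (-1)^1*41 + (-1)^2*41 + (-1)^3*50 + (-1)^4*? + (-1)^5*48=0
rank(M)=59


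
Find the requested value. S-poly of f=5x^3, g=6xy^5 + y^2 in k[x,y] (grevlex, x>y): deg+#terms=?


LT(f)=5x^3, LT(g)=6xy^5
lcm(LM)=x^3y^5
S(f,g) (scaled by 30 to clear denominators) = 6y^5*f - 5x^2*g = -5x^2y^2
1 terms, deg 4.
4+1=5


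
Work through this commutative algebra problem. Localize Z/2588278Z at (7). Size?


7-primary part: 2588278=7^6*22
Size=7^6=117649


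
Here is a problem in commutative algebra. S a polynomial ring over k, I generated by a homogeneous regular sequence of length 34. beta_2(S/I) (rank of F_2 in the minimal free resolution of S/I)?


Regular sequence => Koszul complex is the minimal free resolution.
Syz_1 minimally generated by Koszul relations f_i*e_j - f_j*e_i (i<j): mu(Syz_1) = beta_2 = C(m,2) = m(m-1)/2
m=34
34*33/2 = 561


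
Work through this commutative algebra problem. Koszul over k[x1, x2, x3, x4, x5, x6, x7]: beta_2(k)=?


C(n,i)=C(7,2)=21


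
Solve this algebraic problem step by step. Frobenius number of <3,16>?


gcd(3,16)=1 => F=ab-a-b=3*16-3-16=48-19=29


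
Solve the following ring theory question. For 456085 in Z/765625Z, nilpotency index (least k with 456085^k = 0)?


456085^k mod 765625:
k=1: 456085
k=2: 105350
k=3: 226625
k=4: 122500
k=5: 459375
k=6: 0
First zero at k = 6


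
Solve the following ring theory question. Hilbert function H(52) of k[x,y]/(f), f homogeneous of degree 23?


H(t)=d for t>=d-1.
d=23, t=52
H(52)=23


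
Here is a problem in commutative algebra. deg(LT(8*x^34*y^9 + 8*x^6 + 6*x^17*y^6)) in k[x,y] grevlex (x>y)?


LT: 8*x^34*y^9
deg_x=34, deg_y=9
Total=34+9=43


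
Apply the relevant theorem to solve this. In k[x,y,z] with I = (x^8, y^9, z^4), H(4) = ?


Need i<8, j<9, k<4 with i+j+k=4.
For each i, j ranges over max(0,4-i-3)..min(8,4-i):
  i=0: j in [1,4] -> 4
  i=1: j in [0,3] -> 4
  i=2: j in [0,2] -> 3
  i=3: j in [0,1] -> 2
  i=4: j in [0,0] -> 1
H(4) = 4+4+3+2+1 = 14


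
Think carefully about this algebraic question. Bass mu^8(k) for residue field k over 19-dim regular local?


C(n,i)=C(19,8)=75582


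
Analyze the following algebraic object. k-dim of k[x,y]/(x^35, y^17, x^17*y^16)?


k[x,y]/I, I = (x^35, y^17, x^17*y^16)
Rect: 35x17=595. Corner: (35-17)x(17-16)=18.
dim = 595-18 = 577


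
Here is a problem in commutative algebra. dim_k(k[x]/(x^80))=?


Basis: 1,x,...,x^79
dim=80


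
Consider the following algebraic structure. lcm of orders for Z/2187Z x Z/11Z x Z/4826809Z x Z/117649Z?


Exponent = lcm of the cyclic orders; pairwise coprime => product.
3^7*11^1*13^6*7^6=2187*11*4826809*117649=13661230596350337


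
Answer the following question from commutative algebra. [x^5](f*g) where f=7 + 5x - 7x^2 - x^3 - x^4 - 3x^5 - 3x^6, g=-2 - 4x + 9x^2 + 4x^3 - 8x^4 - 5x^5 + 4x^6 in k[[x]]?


[x^5] = sum a_i*b_j, i+j=5
  7*-5=-35
  5*-8=-40
  -7*4=-28
  -1*9=-9
  -1*-4=4
  -3*-2=6
Sum=-102


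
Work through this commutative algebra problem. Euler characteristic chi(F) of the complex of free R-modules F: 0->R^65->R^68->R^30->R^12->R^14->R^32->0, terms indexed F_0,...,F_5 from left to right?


chi = sum (-1)^i * rank:
(-1)^0*65=65
(-1)^1*68=-68
(-1)^2*30=30
(-1)^3*12=-12
(-1)^4*14=14
(-1)^5*32=-32
chi=-3


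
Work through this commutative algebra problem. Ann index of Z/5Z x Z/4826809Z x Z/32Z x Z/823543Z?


Exponent = lcm of the cyclic orders; pairwise coprime => product.
5^1*13^6*2^5*7^7=5*4826809*32*823543=636013562285920


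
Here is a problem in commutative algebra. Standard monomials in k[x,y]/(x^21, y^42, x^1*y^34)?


k[x,y]/I, I = (x^21, y^42, x^1*y^34)
Rect: 21x42=882. Corner: (21-1)x(42-34)=160.
dim = 882-160 = 722


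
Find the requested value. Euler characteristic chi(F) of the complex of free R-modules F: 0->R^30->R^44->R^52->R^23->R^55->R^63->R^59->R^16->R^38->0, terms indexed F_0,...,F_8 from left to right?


chi = sum (-1)^i * rank:
(-1)^0*30=30
(-1)^1*44=-44
(-1)^2*52=52
(-1)^3*23=-23
(-1)^4*55=55
(-1)^5*63=-63
(-1)^6*59=59
(-1)^7*16=-16
(-1)^8*38=38
chi=88


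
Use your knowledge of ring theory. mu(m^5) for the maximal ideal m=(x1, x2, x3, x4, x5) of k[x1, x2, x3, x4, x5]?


Graded Nakayama: mu(m^d) = dim_k (m^d/m^(d+1)) = #degree-5 monomials in 5 vars
C(n+d-1,d)=C(9,5)=126


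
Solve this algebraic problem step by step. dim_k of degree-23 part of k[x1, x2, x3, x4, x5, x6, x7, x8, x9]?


C(d+n-1,n-1)=C(31,8)=7888725


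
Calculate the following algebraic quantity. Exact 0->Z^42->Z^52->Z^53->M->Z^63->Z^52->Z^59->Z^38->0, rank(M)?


Alt sum=0:
(-1)^0*42 + (-1)^1*52 + (-1)^2*53 + (-1)^3*? + (-1)^4*63 + (-1)^5*52 + (-1)^6*59 + (-1)^7*38=0
rank(M)=75


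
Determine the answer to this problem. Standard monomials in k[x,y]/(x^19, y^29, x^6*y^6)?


k[x,y]/I, I = (x^19, y^29, x^6*y^6)
Rect: 19x29=551. Corner: (19-6)x(29-6)=299.
dim = 551-299 = 252


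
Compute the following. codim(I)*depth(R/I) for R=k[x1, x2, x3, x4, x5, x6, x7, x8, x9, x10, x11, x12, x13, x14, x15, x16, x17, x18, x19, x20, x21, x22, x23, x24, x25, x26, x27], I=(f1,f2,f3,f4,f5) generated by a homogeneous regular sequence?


codim=5, depth=dim(R/I)=27-5=22
Product=5*22=110


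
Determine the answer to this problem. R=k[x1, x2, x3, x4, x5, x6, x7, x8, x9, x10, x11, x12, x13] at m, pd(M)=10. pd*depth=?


pd+depth=13
depth=13-10=3
pd*depth=10*3=30


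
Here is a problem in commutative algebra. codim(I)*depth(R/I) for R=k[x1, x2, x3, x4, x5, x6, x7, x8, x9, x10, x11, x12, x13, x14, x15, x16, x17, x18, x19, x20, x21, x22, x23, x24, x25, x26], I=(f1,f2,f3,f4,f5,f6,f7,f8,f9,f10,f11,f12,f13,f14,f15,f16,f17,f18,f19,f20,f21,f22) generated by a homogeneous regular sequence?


codim=22, depth=dim(R/I)=26-22=4
Product=22*4=88


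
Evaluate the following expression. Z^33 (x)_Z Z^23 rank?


rank(M(x)N) = rank(M)*rank(N)
33*23 = 759


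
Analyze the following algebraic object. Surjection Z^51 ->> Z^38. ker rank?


rank(ker) = 51-38 = 13


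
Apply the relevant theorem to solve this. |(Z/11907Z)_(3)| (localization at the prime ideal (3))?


3-primary part: 11907=3^5*49
Size=3^5=243


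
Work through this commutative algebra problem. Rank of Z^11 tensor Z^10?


rank(M(x)N) = rank(M)*rank(N)
11*10 = 110


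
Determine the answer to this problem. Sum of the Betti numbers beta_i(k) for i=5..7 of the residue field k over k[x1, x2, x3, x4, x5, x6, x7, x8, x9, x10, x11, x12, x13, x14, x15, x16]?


Koszul resolution: beta_i(k)=C(n,i), n=16
C(16,5)=4368, C(16,6)=8008, C(16,7)=11440
Sum=23816


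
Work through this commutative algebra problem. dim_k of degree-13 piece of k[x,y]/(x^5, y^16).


k[x,y], I = (x^5, y^16), d = 13
Need i < 5 and d-i < 16.
Range: 0 <= i <= 4.
H(13) = 5


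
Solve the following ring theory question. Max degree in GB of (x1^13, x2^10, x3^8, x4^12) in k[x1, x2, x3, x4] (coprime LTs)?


Pure powers, coprime LTs => already GB.
Degrees: 13, 10, 8, 12
Max=13


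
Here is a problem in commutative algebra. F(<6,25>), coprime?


gcd(6,25)=1 => F=ab-a-b=6*25-6-25=150-31=119


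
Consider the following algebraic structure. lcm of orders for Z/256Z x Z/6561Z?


Exponent = lcm of the cyclic orders; pairwise coprime => product.
2^8*3^8=256*6561=1679616


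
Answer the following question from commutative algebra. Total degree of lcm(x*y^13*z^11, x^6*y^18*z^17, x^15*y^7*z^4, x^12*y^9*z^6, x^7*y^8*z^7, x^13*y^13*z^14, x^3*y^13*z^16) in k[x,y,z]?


lcm = componentwise max:
x: max(1,6,15,12,7,13,3)=15
y: max(13,18,7,9,8,13,13)=18
z: max(11,17,4,6,7,14,16)=17
Total=15+18+17=50


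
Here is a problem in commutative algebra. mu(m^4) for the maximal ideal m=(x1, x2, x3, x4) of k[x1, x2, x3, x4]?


Graded Nakayama: mu(m^d) = dim_k (m^d/m^(d+1)) = #degree-4 monomials in 4 vars
C(n+d-1,d)=C(7,4)=35


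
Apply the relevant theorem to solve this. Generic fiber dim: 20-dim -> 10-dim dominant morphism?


dim(fiber)=dim(X)-dim(Y)=20-10=10


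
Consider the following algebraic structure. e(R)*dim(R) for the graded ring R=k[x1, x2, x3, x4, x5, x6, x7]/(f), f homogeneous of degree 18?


e(R)=deg(f)=18, dim(R)=7-1=6
e*dim=18*6=108


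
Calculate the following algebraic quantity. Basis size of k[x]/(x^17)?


Basis: 1,x,...,x^16
dim=17


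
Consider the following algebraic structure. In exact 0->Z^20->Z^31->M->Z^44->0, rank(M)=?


Alt sum=0:
(-1)^0*20 + (-1)^1*31 + (-1)^2*? + (-1)^3*44=0
rank(M)=55


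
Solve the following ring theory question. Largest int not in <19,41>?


gcd(19,41)=1 => F=ab-a-b=19*41-19-41=779-60=719


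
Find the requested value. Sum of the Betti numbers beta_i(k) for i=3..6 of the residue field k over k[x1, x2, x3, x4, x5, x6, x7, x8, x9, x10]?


Koszul resolution: beta_i(k)=C(n,i), n=10
C(10,3)=120, C(10,4)=210, C(10,5)=252, C(10,6)=210
Sum=792


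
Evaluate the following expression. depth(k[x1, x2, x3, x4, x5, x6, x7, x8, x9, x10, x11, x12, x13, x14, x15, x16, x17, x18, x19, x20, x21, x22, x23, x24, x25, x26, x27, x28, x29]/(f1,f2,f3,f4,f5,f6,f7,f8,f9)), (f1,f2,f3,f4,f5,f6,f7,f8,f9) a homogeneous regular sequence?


depth(R)=29
depth(R/I)=29-9=20


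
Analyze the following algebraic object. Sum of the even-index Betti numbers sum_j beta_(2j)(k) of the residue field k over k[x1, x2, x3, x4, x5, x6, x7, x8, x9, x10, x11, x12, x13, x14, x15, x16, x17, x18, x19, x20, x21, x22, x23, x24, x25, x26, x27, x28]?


Koszul resolution: beta_i(k)=C(n,i), n=28
sum_even C(28,i) = 2^(n-1) = 2^27 = 134217728


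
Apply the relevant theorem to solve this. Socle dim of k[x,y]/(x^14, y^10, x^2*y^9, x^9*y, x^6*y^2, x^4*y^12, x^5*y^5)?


Socle = ann(m) = span of standard monomials u with x*u, y*u in I (staircase corners).
Redundant generators: x^4*y^12
Minimal generators: x^14, x^9*y, x^6*y^2, x^5*y^5, x^2*y^9, y^10
Corners: xy^9, x^4y^8, x^5y^4, x^8y, x^13
Socle dim=5


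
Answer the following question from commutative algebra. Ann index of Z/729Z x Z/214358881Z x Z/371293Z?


Exponent = lcm of the cyclic orders; pairwise coprime => product.
3^6*11^8*13^5=729*214358881*371293=58021075010283957


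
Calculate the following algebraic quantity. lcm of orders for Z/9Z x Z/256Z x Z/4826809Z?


Exponent = lcm of the cyclic orders; pairwise coprime => product.
3^2*2^8*13^6=9*256*4826809=11120967936


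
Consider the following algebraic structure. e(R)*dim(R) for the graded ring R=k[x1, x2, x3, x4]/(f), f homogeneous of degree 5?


e(R)=deg(f)=5, dim(R)=4-1=3
e*dim=5*3=15


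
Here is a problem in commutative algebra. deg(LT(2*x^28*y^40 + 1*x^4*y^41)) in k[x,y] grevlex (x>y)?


LT: 2*x^28*y^40
deg_x=28, deg_y=40
Total=28+40=68


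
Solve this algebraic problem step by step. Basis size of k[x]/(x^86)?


Basis: 1,x,...,x^85
dim=86


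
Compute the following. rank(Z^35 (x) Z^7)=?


rank(M(x)N) = rank(M)*rank(N)
35*7 = 245


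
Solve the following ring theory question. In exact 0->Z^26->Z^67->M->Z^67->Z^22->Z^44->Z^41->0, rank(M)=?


Alt sum=0:
(-1)^0*26 + (-1)^1*67 + (-1)^2*? + (-1)^3*67 + (-1)^4*22 + (-1)^5*44 + (-1)^6*41=0
rank(M)=89


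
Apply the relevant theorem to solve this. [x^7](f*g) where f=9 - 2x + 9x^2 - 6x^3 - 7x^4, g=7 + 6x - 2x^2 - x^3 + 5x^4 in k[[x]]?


[x^7] = sum a_i*b_j, i+j=7
  -6*5=-30
  -7*-1=7
Sum=-23


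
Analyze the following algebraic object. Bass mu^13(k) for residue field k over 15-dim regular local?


C(n,i)=C(15,13)=105


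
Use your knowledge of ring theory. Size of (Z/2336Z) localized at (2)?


2-primary part: 2336=2^5*73
Size=2^5=32


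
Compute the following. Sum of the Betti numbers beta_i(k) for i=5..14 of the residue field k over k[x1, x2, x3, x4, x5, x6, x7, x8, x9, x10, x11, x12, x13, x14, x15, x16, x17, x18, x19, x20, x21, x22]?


Koszul resolution: beta_i(k)=C(n,i), n=22
C(22,5)=26334, C(22,6)=74613, C(22,7)=170544, C(22,8)=319770, C(22,9)=497420, C(22,10)=646646, C(22,11)=705432, C(22,12)=646646, C(22,13)=497420, C(22,14)=319770
Sum=3904595


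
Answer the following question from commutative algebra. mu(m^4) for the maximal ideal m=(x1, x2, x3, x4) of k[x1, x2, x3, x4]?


Graded Nakayama: mu(m^d) = dim_k (m^d/m^(d+1)) = #degree-4 monomials in 4 vars
C(n+d-1,d)=C(7,4)=35


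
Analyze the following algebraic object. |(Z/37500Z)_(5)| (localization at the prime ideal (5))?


5-primary part: 37500=5^5*12
Size=5^5=3125


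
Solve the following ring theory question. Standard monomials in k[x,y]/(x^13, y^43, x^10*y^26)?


k[x,y]/I, I = (x^13, y^43, x^10*y^26)
Rect: 13x43=559. Corner: (13-10)x(43-26)=51.
dim = 559-51 = 508


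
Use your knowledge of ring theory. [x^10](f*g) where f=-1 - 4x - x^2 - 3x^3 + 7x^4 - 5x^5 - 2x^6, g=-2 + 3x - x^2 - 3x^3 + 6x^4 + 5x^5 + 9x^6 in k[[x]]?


[x^10] = sum a_i*b_j, i+j=10
  7*9=63
  -5*5=-25
  -2*6=-12
Sum=26


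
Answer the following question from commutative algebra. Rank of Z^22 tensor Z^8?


rank(M(x)N) = rank(M)*rank(N)
22*8 = 176


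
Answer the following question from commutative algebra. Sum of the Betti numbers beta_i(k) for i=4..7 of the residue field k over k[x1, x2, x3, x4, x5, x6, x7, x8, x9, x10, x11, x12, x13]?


Koszul resolution: beta_i(k)=C(n,i), n=13
C(13,4)=715, C(13,5)=1287, C(13,6)=1716, C(13,7)=1716
Sum=5434


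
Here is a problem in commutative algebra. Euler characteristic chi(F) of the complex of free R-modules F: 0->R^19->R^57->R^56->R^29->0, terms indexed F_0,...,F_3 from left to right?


chi = sum (-1)^i * rank:
(-1)^0*19=19
(-1)^1*57=-57
(-1)^2*56=56
(-1)^3*29=-29
chi=-11


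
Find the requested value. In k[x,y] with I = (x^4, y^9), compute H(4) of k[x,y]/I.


k[x,y], I = (x^4, y^9), d = 4
Need i < 4 and d-i < 9.
Range: 0 <= i <= 3.
H(4) = 4


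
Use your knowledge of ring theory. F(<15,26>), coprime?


gcd(15,26)=1 => F=ab-a-b=15*26-15-26=390-41=349


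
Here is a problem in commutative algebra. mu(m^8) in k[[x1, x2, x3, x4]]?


C(n+d-1,d)=C(11,8)=165


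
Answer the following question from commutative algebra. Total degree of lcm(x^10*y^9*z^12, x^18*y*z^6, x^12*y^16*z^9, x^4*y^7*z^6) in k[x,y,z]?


lcm = componentwise max:
x: max(10,18,12,4)=18
y: max(9,1,16,7)=16
z: max(12,6,9,6)=12
Total=18+16+12=46


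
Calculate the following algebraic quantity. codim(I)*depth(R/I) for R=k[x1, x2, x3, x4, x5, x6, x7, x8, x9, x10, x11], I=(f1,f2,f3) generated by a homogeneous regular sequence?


codim=3, depth=dim(R/I)=11-3=8
Product=3*8=24


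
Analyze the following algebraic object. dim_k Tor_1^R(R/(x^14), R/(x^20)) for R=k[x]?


Tor_1(R/I,R/J)=(I cap J)/IJ=(x^20)/(x^34)
dim=34-20=min(14,20)=14


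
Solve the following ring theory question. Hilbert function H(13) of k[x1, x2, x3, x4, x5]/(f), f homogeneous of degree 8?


C(17,4)-C(9,4)=2380-126=2254


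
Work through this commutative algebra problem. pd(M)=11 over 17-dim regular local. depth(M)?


pd+depth=depth(R)=17
depth=17-11=6


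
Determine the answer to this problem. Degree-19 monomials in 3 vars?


C(d+n-1,n-1)=C(21,2)=210


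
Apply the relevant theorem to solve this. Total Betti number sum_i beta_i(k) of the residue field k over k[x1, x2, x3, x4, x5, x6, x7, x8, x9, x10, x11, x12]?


Koszul resolution: beta_i(k)=C(n,i), n=12
sum_i C(12,i) = 2^12 = 4096


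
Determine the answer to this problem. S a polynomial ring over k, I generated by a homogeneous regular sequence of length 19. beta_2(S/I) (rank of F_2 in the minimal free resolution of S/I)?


Regular sequence => Koszul complex is the minimal free resolution.
Syz_1 minimally generated by Koszul relations f_i*e_j - f_j*e_i (i<j): mu(Syz_1) = beta_2 = C(m,2) = m(m-1)/2
m=19
19*18/2 = 171


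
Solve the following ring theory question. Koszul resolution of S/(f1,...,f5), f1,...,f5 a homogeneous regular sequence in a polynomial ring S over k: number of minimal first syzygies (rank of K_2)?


Regular sequence => Koszul complex is the minimal free resolution.
Syz_1 minimally generated by Koszul relations f_i*e_j - f_j*e_i (i<j): mu(Syz_1) = beta_2 = C(m,2) = m(m-1)/2
m=5
5*4/2 = 10


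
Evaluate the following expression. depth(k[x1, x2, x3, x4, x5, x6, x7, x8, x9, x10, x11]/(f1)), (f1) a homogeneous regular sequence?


depth(R)=11
depth(R/I)=11-1=10


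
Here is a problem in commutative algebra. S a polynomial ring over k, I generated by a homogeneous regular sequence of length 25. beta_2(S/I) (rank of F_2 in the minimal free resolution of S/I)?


Regular sequence => Koszul complex is the minimal free resolution.
Syz_1 minimally generated by Koszul relations f_i*e_j - f_j*e_i (i<j): mu(Syz_1) = beta_2 = C(m,2) = m(m-1)/2
m=25
25*24/2 = 300


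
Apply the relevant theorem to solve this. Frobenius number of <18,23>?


gcd(18,23)=1 => F=ab-a-b=18*23-18-23=414-41=373


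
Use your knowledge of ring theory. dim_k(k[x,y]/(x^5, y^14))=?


Basis: x^i*y^j, i<5, j<14
5*14=70


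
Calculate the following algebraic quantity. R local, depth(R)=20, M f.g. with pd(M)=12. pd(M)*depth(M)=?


pd+depth=20
depth=20-12=8
pd*depth=12*8=96


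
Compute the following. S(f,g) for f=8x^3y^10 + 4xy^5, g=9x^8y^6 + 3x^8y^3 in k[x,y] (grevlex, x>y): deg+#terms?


LT(f)=8x^3y^10, LT(g)=9x^8y^6
lcm(LM)=x^8y^10
S(f,g) (scaled by 72 to clear denominators) = 9x^5*f - 8y^4*g = -24x^8y^7 + 36x^6y^5
2 terms, deg 15.
15+2=17


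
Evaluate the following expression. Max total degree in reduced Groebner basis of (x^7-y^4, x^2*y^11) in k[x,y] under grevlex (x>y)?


LT(f1)=x^7, LT(f2)=x^2y^11, lcm=x^7y^11
S(f1,f2) = y^11*f1 - x^5*f2 = -y^15
Reduced GB = {f1, f2, y^15}; degrees 7, 13, 15
Max = 15


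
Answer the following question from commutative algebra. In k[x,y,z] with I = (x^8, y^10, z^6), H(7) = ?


Need i<8, j<10, k<6 with i+j+k=7.
For each i, j ranges over max(0,7-i-5)..min(9,7-i):
  i=0: j in [2,7] -> 6
  i=1: j in [1,6] -> 6
  i=2: j in [0,5] -> 6
  i=3: j in [0,4] -> 5
  i=4: j in [0,3] -> 4
  i=5: j in [0,2] -> 3
  i=6: j in [0,1] -> 2
  i=7: j in [0,0] -> 1
H(7) = 6+6+6+5+4+3+2+1 = 33


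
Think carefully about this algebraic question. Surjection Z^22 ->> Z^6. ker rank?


rank(ker) = 22-6 = 16


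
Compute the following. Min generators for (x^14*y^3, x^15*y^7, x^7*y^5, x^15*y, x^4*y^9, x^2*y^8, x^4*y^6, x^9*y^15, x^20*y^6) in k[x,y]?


Remove redundant (divisible by others).
x^9*y^15 redundant.
x^15*y^7 redundant.
x^4*y^9 redundant.
x^20*y^6 redundant.
Min: x^15*y, x^14*y^3, x^7*y^5, x^4*y^6, x^2*y^8
Count=5


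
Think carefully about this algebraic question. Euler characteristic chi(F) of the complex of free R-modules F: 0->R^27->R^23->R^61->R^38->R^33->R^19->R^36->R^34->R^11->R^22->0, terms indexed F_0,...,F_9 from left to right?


chi = sum (-1)^i * rank:
(-1)^0*27=27
(-1)^1*23=-23
(-1)^2*61=61
(-1)^3*38=-38
(-1)^4*33=33
(-1)^5*19=-19
(-1)^6*36=36
(-1)^7*34=-34
(-1)^8*11=11
(-1)^9*22=-22
chi=32


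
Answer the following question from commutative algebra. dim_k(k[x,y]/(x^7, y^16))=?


Basis: x^i*y^j, i<7, j<16
7*16=112


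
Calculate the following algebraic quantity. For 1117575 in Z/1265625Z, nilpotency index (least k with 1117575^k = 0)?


1117575^k mod 1265625:
k=1: 1117575
k=2: 708750
k=3: 0
First zero at k = 3


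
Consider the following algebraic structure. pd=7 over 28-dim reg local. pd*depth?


pd+depth=28
depth=28-7=21
pd*depth=7*21=147


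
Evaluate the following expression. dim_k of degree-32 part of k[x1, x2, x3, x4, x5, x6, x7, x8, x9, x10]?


C(d+n-1,n-1)=C(41,9)=350343565


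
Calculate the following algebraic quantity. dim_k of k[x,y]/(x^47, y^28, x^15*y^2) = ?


k[x,y]/I, I = (x^47, y^28, x^15*y^2)
Rect: 47x28=1316. Corner: (47-15)x(28-2)=832.
dim = 1316-832 = 484


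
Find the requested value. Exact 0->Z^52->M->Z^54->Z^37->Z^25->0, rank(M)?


Alt sum=0:
(-1)^0*52 + (-1)^1*? + (-1)^2*54 + (-1)^3*37 + (-1)^4*25=0
rank(M)=94


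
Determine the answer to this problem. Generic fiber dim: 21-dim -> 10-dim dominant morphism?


dim(fiber)=dim(X)-dim(Y)=21-10=11


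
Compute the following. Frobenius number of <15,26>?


gcd(15,26)=1 => F=ab-a-b=15*26-15-26=390-41=349


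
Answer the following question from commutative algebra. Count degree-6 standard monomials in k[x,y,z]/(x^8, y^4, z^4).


Need i<8, j<4, k<4 with i+j+k=6.
For each i, j ranges over max(0,6-i-3)..min(3,6-i):
  i=0: j in [3,3] -> 1
  i=1: j in [2,3] -> 2
  i=2: j in [1,3] -> 3
  i=3: j in [0,3] -> 4
  i=4: j in [0,2] -> 3
  i=5: j in [0,1] -> 2
  i=6: j in [0,0] -> 1
H(6) = 1+2+3+4+3+2+1 = 16


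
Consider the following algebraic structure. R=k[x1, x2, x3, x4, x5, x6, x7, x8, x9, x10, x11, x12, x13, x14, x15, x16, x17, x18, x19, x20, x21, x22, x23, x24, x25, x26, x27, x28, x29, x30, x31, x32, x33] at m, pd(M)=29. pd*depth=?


pd+depth=33
depth=33-29=4
pd*depth=29*4=116


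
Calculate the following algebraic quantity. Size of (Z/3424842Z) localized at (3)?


3-primary part: 3424842=3^10*58
Size=3^10=59049


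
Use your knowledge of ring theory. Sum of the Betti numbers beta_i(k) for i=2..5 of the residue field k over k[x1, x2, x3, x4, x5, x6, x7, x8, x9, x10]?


Koszul resolution: beta_i(k)=C(n,i), n=10
C(10,2)=45, C(10,3)=120, C(10,4)=210, C(10,5)=252
Sum=627


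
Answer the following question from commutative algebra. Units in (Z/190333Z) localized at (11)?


Local ring = Z/14641Z.
phi(14641) = 11^3*(11-1) = 13310


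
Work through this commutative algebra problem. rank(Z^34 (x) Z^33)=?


rank(M(x)N) = rank(M)*rank(N)
34*33 = 1122


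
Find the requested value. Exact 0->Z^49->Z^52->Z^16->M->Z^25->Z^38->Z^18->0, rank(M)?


Alt sum=0:
(-1)^0*49 + (-1)^1*52 + (-1)^2*16 + (-1)^3*? + (-1)^4*25 + (-1)^5*38 + (-1)^6*18=0
rank(M)=18


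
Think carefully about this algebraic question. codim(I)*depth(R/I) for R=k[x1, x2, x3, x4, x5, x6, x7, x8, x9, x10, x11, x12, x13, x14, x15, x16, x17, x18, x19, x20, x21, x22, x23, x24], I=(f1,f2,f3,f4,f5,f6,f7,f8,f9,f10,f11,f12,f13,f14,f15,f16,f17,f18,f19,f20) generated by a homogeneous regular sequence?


codim=20, depth=dim(R/I)=24-20=4
Product=20*4=80


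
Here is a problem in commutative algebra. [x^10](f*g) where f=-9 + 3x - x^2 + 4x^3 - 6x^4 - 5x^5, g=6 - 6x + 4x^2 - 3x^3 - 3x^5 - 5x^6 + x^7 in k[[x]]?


[x^10] = sum a_i*b_j, i+j=10
  4*1=4
  -6*-5=30
  -5*-3=15
Sum=49


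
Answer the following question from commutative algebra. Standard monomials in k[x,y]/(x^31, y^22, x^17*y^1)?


k[x,y]/I, I = (x^31, y^22, x^17*y^1)
Rect: 31x22=682. Corner: (31-17)x(22-1)=294.
dim = 682-294 = 388


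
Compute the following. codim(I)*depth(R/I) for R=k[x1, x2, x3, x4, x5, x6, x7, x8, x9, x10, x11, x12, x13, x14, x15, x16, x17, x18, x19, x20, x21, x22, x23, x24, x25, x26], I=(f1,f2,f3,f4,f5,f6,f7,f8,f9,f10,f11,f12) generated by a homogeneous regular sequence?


codim=12, depth=dim(R/I)=26-12=14
Product=12*14=168


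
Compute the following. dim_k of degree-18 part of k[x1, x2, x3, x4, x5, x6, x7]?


C(d+n-1,n-1)=C(24,6)=134596


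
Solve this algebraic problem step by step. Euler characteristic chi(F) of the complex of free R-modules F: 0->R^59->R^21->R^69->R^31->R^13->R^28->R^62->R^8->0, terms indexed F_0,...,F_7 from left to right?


chi = sum (-1)^i * rank:
(-1)^0*59=59
(-1)^1*21=-21
(-1)^2*69=69
(-1)^3*31=-31
(-1)^4*13=13
(-1)^5*28=-28
(-1)^6*62=62
(-1)^7*8=-8
chi=115


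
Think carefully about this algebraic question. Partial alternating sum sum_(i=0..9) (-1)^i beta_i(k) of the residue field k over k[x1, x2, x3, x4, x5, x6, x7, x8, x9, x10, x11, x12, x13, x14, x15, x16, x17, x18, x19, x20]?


Koszul resolution: beta_i(k)=C(n,i), n=20
sum_(i=0..p) (-1)^i C(n,i) = (-1)^p C(n-1,p)
(-1)^9*C(19,9) = (-1)^9*92378 = -92378


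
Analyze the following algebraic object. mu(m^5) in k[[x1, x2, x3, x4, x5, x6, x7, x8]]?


C(n+d-1,d)=C(12,5)=792


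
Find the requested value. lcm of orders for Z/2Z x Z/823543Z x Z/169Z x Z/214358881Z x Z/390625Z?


Exponent = lcm of the cyclic orders; pairwise coprime => product.
2^1*7^7*13^2*11^8*5^8=2*823543*169*214358881*390625=23307972463343536718750


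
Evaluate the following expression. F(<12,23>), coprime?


gcd(12,23)=1 => F=ab-a-b=12*23-12-23=276-35=241


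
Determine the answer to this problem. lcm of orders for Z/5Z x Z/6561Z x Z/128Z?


Exponent = lcm of the cyclic orders; pairwise coprime => product.
5^1*3^8*2^7=5*6561*128=4199040


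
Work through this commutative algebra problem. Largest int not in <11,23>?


gcd(11,23)=1 => F=ab-a-b=11*23-11-23=253-34=219


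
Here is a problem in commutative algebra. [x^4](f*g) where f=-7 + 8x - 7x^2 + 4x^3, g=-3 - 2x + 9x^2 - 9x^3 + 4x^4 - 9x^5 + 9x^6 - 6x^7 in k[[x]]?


[x^4] = sum a_i*b_j, i+j=4
  -7*4=-28
  8*-9=-72
  -7*9=-63
  4*-2=-8
Sum=-171


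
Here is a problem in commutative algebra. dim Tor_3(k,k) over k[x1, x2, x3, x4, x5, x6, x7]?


Koszul: C(n,i)=C(7,3)=35


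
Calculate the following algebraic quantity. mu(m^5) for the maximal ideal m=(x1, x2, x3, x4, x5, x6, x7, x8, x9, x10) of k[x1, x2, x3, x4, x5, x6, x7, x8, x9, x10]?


Graded Nakayama: mu(m^d) = dim_k (m^d/m^(d+1)) = #degree-5 monomials in 10 vars
C(n+d-1,d)=C(14,5)=2002


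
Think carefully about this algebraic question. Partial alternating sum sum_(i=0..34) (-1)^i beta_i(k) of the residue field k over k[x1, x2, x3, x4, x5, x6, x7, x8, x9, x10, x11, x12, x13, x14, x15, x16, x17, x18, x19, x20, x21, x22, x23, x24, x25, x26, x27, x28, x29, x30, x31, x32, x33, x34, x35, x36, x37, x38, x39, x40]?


Koszul resolution: beta_i(k)=C(n,i), n=40
sum_(i=0..p) (-1)^i C(n,i) = (-1)^p C(n-1,p)
(-1)^34*C(39,34) = (-1)^34*575757 = 575757


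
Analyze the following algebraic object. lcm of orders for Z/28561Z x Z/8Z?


Exponent = lcm of the cyclic orders; pairwise coprime => product.
13^4*2^3=28561*8=228488


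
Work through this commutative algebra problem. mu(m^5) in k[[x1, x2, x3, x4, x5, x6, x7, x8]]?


C(n+d-1,d)=C(12,5)=792


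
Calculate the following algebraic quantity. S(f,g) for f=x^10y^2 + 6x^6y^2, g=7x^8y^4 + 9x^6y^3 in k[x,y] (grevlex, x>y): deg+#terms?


LT(f)=x^10y^2, LT(g)=7x^8y^4
lcm(LM)=x^10y^4
S(f,g) (scaled by 7 to clear denominators) = 7y^2*f - x^2*g = -9x^8y^3 + 42x^6y^4
2 terms, deg 11.
11+2=13


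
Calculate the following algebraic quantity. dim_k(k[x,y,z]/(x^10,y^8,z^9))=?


Basis: x^iy^jz^k, i<10,j<8,k<9
10*8*9=720


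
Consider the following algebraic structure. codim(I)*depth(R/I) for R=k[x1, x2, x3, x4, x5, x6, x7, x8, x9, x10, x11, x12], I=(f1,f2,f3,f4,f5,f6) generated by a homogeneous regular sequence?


codim=6, depth=dim(R/I)=12-6=6
Product=6*6=36


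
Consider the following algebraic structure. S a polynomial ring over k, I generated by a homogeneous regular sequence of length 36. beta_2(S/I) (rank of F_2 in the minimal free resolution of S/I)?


Regular sequence => Koszul complex is the minimal free resolution.
Syz_1 minimally generated by Koszul relations f_i*e_j - f_j*e_i (i<j): mu(Syz_1) = beta_2 = C(m,2) = m(m-1)/2
m=36
36*35/2 = 630


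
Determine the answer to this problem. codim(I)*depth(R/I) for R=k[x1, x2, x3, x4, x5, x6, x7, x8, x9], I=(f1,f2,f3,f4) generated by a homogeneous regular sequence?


codim=4, depth=dim(R/I)=9-4=5
Product=4*5=20


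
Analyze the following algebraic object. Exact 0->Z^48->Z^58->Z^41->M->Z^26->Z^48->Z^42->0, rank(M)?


Alt sum=0:
(-1)^0*48 + (-1)^1*58 + (-1)^2*41 + (-1)^3*? + (-1)^4*26 + (-1)^5*48 + (-1)^6*42=0
rank(M)=51


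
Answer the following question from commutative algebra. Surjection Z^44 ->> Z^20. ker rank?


rank(ker) = 44-20 = 24


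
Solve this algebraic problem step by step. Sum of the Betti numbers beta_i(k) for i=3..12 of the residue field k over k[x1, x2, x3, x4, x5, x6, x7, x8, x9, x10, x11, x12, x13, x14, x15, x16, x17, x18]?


Koszul resolution: beta_i(k)=C(n,i), n=18
C(18,3)=816, C(18,4)=3060, C(18,5)=8568, C(18,6)=18564, C(18,7)=31824, C(18,8)=43758, C(18,9)=48620, C(18,10)=43758, C(18,11)=31824, C(18,12)=18564
Sum=249356


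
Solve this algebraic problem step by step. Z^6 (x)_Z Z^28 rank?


rank(M(x)N) = rank(M)*rank(N)
6*28 = 168


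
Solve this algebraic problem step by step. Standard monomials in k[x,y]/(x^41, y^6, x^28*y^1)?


k[x,y]/I, I = (x^41, y^6, x^28*y^1)
Rect: 41x6=246. Corner: (41-28)x(6-1)=65.
dim = 246-65 = 181


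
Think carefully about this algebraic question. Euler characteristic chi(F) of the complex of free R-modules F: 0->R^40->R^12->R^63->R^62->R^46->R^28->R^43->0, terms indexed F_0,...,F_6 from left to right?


chi = sum (-1)^i * rank:
(-1)^0*40=40
(-1)^1*12=-12
(-1)^2*63=63
(-1)^3*62=-62
(-1)^4*46=46
(-1)^5*28=-28
(-1)^6*43=43
chi=90


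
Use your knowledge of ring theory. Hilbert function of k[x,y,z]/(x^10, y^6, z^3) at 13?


Need i<10, j<6, k<3 with i+j+k=13.
For each i, j ranges over max(0,13-i-2)..min(5,13-i):
  i=0: j in [11,5] -> 0
  i=1: j in [10,5] -> 0
  i=2: j in [9,5] -> 0
  i=3: j in [8,5] -> 0
  i=4: j in [7,5] -> 0
  i=5: j in [6,5] -> 0
  i=6: j in [5,5] -> 1
  i=7: j in [4,5] -> 2
  i=8: j in [3,5] -> 3
  i=9: j in [2,4] -> 3
H(13) = 0+0+0+0+0+0+1+2+3+3 = 9


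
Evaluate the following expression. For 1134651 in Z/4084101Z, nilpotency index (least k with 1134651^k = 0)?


1134651^k mod 4084101:
k=1: 1134651
k=2: 1733571
k=3: 1092798
k=4: 3111696
k=5: 0
First zero at k = 5


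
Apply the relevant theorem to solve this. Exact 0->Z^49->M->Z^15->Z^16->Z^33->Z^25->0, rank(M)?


Alt sum=0:
(-1)^0*49 + (-1)^1*? + (-1)^2*15 + (-1)^3*16 + (-1)^4*33 + (-1)^5*25=0
rank(M)=56


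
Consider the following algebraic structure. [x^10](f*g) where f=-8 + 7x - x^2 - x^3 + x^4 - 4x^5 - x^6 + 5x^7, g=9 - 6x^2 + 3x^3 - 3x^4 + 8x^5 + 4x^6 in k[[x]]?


[x^10] = sum a_i*b_j, i+j=10
  1*4=4
  -4*8=-32
  -1*-3=3
  5*3=15
Sum=-10


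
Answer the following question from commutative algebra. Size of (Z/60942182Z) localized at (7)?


7-primary part: 60942182=7^7*74
Size=7^7=823543


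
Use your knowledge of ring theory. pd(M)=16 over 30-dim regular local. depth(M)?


pd+depth=depth(R)=30
depth=30-16=14


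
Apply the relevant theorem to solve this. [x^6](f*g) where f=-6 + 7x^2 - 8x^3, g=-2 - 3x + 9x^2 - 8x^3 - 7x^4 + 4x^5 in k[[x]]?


[x^6] = sum a_i*b_j, i+j=6
  7*-7=-49
  -8*-8=64
Sum=15


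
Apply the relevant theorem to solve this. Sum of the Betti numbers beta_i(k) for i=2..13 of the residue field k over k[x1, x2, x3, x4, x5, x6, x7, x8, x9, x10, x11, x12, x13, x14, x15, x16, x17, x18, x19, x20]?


Koszul resolution: beta_i(k)=C(n,i), n=20
C(20,2)=190, C(20,3)=1140, C(20,4)=4845, C(20,5)=15504, C(20,6)=38760, C(20,7)=77520, C(20,8)=125970, C(20,9)=167960, C(20,10)=184756, C(20,11)=167960, C(20,12)=125970, C(20,13)=77520
Sum=988095


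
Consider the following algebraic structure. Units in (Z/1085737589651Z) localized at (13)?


Local ring = Z/815730721Z.
phi(815730721) = 13^7*(13-1) = 752982204


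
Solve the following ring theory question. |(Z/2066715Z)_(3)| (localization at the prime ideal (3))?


3-primary part: 2066715=3^10*35
Size=3^10=59049


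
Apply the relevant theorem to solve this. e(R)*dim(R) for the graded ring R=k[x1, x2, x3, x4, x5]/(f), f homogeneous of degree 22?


e(R)=deg(f)=22, dim(R)=5-1=4
e*dim=22*4=88


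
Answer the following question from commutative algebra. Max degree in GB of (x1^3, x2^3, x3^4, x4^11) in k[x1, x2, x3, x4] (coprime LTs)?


Pure powers, coprime LTs => already GB.
Degrees: 3, 3, 4, 11
Max=11


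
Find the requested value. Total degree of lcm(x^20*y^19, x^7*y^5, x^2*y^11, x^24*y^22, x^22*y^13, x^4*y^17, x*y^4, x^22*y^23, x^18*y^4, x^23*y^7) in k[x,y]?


lcm = componentwise max:
x: max(20,7,2,24,22,4,1,22,18,23)=24
y: max(19,5,11,22,13,17,4,23,4,7)=23
Total=24+23=47


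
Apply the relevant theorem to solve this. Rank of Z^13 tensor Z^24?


rank(M(x)N) = rank(M)*rank(N)
13*24 = 312


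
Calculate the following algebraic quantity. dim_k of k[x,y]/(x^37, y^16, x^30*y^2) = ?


k[x,y]/I, I = (x^37, y^16, x^30*y^2)
Rect: 37x16=592. Corner: (37-30)x(16-2)=98.
dim = 592-98 = 494


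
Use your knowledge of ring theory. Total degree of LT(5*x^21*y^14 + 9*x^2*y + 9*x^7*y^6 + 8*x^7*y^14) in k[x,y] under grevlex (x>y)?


LT: 5*x^21*y^14
deg_x=21, deg_y=14
Total=21+14=35


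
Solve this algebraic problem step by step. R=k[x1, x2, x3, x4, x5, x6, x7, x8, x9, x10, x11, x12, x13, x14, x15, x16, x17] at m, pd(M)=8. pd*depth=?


pd+depth=17
depth=17-8=9
pd*depth=8*9=72


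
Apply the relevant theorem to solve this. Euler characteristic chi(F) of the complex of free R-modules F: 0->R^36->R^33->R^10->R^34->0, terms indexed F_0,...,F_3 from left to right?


chi = sum (-1)^i * rank:
(-1)^0*36=36
(-1)^1*33=-33
(-1)^2*10=10
(-1)^3*34=-34
chi=-21


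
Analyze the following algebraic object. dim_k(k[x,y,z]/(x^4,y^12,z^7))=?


Basis: x^iy^jz^k, i<4,j<12,k<7
4*12*7=336


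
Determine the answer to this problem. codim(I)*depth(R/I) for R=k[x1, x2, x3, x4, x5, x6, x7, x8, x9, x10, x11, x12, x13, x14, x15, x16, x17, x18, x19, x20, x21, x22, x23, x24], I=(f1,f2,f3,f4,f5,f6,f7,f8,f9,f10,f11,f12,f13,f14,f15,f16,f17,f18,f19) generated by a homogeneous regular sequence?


codim=19, depth=dim(R/I)=24-19=5
Product=19*5=95


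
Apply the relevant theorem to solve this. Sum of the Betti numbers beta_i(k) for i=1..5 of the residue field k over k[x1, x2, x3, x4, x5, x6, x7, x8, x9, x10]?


Koszul resolution: beta_i(k)=C(n,i), n=10
C(10,1)=10, C(10,2)=45, C(10,3)=120, C(10,4)=210, C(10,5)=252
Sum=637


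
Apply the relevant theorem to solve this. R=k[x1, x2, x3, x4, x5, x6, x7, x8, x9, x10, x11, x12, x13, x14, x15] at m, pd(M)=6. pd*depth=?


pd+depth=15
depth=15-6=9
pd*depth=6*9=54


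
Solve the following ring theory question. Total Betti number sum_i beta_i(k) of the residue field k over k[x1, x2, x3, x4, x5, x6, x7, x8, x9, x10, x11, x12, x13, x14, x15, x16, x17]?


Koszul resolution: beta_i(k)=C(n,i), n=17
sum_i C(17,i) = 2^17 = 131072


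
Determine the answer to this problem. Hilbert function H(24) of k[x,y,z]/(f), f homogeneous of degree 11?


C(26,2)-C(15,2)=325-105=220


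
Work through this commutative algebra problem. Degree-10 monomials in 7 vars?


C(d+n-1,n-1)=C(16,6)=8008


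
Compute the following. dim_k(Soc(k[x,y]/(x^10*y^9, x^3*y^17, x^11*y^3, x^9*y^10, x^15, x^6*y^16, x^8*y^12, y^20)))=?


Socle = ann(m) = span of standard monomials u with x*u, y*u in I (staircase corners).
Minimal generators: x^15, x^11*y^3, x^10*y^9, x^9*y^10, x^8*y^12, x^6*y^16, x^3*y^17, y^20
Corners: x^2y^19, x^5y^16, x^7y^15, x^8y^11, x^9y^9, x^10y^8, x^14y^2
Socle dim=7


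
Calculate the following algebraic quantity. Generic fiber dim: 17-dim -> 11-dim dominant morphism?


dim(fiber)=dim(X)-dim(Y)=17-11=6


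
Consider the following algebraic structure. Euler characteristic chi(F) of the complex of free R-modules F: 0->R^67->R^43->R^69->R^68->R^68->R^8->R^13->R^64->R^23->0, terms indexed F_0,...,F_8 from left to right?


chi = sum (-1)^i * rank:
(-1)^0*67=67
(-1)^1*43=-43
(-1)^2*69=69
(-1)^3*68=-68
(-1)^4*68=68
(-1)^5*8=-8
(-1)^6*13=13
(-1)^7*64=-64
(-1)^8*23=23
chi=57


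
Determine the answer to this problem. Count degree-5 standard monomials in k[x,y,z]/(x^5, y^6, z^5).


Need i<5, j<6, k<5 with i+j+k=5.
For each i, j ranges over max(0,5-i-4)..min(5,5-i):
  i=0: j in [1,5] -> 5
  i=1: j in [0,4] -> 5
  i=2: j in [0,3] -> 4
  i=3: j in [0,2] -> 3
  i=4: j in [0,1] -> 2
H(5) = 5+5+4+3+2 = 19


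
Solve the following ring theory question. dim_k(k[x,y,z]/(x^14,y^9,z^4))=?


Basis: x^iy^jz^k, i<14,j<9,k<4
14*9*4=504


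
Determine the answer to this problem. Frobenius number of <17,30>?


gcd(17,30)=1 => F=ab-a-b=17*30-17-30=510-47=463


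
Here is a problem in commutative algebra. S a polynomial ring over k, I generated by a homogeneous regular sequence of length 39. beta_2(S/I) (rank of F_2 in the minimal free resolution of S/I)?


Regular sequence => Koszul complex is the minimal free resolution.
Syz_1 minimally generated by Koszul relations f_i*e_j - f_j*e_i (i<j): mu(Syz_1) = beta_2 = C(m,2) = m(m-1)/2
m=39
39*38/2 = 741
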